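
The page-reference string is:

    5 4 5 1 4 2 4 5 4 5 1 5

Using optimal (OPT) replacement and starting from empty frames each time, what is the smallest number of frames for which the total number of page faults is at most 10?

f=1: 12 faults
f=2: 6 faults
f=3: 5 faults
f=4: 4 faults
Smallest f with faults ≤ 10 is 2.

2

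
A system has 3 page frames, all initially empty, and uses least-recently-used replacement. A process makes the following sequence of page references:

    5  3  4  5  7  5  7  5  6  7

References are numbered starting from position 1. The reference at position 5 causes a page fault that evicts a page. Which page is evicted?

3

pos 1: 5 -> fault, frames (5)
pos 2: 3 -> fault, frames (5 3)
pos 3: 4 -> fault, frames (5 3 4)
pos 4: 5 -> hit
pos 5: 7 -> fault, evict 3, frames (4 5 7)
At position 5, page 3 is evicted.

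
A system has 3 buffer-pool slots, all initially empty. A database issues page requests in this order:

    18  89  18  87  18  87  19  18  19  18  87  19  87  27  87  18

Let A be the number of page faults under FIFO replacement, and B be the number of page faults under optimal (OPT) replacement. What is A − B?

2

Under FIFO: F F . F . . F F . . . . . F F . → 7 faults.
Under OPT: F F . F . . F . . . . . . F . . → 5 faults.
A − B = 7 − 5 = 2.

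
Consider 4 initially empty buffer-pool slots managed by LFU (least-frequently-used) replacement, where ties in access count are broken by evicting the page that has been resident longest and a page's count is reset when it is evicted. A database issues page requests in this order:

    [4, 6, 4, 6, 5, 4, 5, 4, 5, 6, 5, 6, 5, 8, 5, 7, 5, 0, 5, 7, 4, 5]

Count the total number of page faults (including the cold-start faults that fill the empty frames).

4: miss, frames {4}
6: miss, frames {4,6}
4: hit
6: hit
5: miss, frames {4,6,5}
4: hit
5: hit
4: hit
5: hit
6: hit
5: hit
6: hit
5: hit
8: miss, frames {4,6,5,8}
5: hit
7: miss, evict 8, frames {4,6,5,7}
5: hit
0: miss, evict 7, frames {4,6,5,0}
5: hit
7: miss, evict 0, frames {4,6,5,7}
4: hit
5: hit
Page faults: 7.

7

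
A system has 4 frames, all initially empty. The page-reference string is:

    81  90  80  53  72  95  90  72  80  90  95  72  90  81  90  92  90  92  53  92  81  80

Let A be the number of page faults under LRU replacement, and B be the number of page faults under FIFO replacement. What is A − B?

Under LRU: F F F F F F F . F . . . . F . F . . F . . F → 12 faults.
Under FIFO: F F F F F F F . F . . . . F . F . . F . . . → 11 faults.
A − B = 12 − 11 = 1.

1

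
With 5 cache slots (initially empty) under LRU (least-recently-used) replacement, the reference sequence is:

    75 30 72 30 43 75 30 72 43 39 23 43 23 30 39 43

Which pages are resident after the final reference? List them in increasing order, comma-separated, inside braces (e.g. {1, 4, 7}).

{23, 30, 39, 43, 72}

75 -> miss, frames [75]
30 -> miss, frames [75, 30]
72 -> miss, frames [75, 30, 72]
30 -> hit
43 -> miss, frames [75, 72, 30, 43]
75 -> hit
30 -> hit
72 -> hit
43 -> hit
39 -> miss, frames [75, 30, 72, 43, 39]
23 -> miss, evict 75, frames [30, 72, 43, 39, 23]
43 -> hit
23 -> hit
30 -> hit
39 -> hit
43 -> hit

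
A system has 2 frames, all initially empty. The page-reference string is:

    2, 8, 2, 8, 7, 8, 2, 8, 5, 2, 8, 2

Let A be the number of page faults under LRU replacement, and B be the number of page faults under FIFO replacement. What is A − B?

-1

Under LRU: F F . . F . F . F F F . → 7 faults.
Under FIFO: F F . . F . F F F F F . → 8 faults.
A − B = 7 − 8 = -1.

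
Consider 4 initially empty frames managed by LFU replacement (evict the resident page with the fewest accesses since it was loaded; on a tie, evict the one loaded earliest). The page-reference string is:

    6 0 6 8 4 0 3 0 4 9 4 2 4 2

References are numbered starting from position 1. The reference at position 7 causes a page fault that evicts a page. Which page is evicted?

8

pos 1: 6 → fault, frames [6]
pos 2: 0 → fault, frames [6, 0]
pos 3: 6 → hit
pos 4: 8 → fault, frames [6, 0, 8]
pos 5: 4 → fault, frames [6, 0, 8, 4]
pos 6: 0 → hit
pos 7: 3 → fault, evict 8, frames [6, 0, 4, 3]
At position 7, page 8 is evicted.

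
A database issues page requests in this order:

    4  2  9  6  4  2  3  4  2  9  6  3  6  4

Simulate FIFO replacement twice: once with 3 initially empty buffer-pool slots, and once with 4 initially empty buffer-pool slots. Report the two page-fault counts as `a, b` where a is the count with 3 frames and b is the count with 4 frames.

3 frames: F F F F F F F . . F F . . F → 10 faults.
4 frames: F F F F . . F F F F F F . F → 11 faults.
11 > 10: adding a frame increased faults — Belady's anomaly.

10, 11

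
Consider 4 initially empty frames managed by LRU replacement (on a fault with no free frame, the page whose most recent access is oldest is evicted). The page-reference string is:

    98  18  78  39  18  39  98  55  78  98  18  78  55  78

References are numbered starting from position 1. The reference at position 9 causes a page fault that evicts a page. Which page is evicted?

18

pos 1: 98 -> fault, frames [98]
pos 2: 18 -> fault, frames [98, 18]
pos 3: 78 -> fault, frames [98, 18, 78]
pos 4: 39 -> fault, frames [98, 18, 78, 39]
pos 5: 18 -> hit
pos 6: 39 -> hit
pos 7: 98 -> hit
pos 8: 55 -> fault, evict 78, frames [18, 39, 98, 55]
pos 9: 78 -> fault, evict 18, frames [39, 98, 55, 78]
At position 9, page 18 is evicted.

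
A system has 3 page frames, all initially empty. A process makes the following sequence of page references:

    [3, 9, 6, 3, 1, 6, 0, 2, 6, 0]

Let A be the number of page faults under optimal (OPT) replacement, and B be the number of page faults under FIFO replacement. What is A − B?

-1

Under OPT: F F F . F . F F . . → 6 faults.
Under FIFO: F F F . F . F F F . → 7 faults.
A − B = 6 − 7 = -1.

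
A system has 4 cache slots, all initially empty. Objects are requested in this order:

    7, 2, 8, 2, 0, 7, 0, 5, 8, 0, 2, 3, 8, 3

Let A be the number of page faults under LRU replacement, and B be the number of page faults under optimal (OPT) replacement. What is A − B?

Under LRU: F F F . F . . F F . F F . . → 8 faults.
Under OPT: F F F . F . . F . . . F . . → 6 faults.
A − B = 8 − 6 = 2.

2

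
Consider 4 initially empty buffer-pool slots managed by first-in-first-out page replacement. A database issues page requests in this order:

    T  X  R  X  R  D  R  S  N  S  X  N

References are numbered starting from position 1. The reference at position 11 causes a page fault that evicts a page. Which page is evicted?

R

pos 1: T: miss, frames (T)
pos 2: X: miss, frames (T X)
pos 3: R: miss, frames (T X R)
pos 4: X: hit
pos 5: R: hit
pos 6: D: miss, frames (T X R D)
pos 7: R: hit
pos 8: S: miss, evict T, frames (X R D S)
pos 9: N: miss, evict X, frames (R D S N)
pos 10: S: hit
pos 11: X: miss, evict R, frames (D S N X)
At position 11, page R is evicted.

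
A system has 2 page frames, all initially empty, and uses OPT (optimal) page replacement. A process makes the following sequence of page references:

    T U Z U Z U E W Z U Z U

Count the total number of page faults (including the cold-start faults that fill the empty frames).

6

T -> fault, frames {T}
U -> fault, frames {T,U}
Z -> fault, evict T, frames {U,Z}
U -> hit
Z -> hit
U -> hit
E -> fault, evict U, frames {Z,E}
W -> fault, evict E, frames {Z,W}
Z -> hit
U -> fault, evict W, frames {Z,U}
Z -> hit
U -> hit
Page faults: 6.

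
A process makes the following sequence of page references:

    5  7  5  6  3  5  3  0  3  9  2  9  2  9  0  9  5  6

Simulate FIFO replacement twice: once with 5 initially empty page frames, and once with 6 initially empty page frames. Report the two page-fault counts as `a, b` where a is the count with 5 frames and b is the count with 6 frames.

9, 8

5 frames: F F . F F . . F . F F . . . . . F F → 9 faults.
6 frames: F F . F F . . F . F F . . . . . F . → 8 faults.
8 < 9: adding a frame reduced faults, as is typical.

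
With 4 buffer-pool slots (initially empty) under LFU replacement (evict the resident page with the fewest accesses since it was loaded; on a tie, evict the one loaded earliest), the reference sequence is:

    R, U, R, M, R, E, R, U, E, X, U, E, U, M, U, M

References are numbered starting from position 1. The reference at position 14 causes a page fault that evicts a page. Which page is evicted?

X

pos 1: R -> miss, frames {R}
pos 2: U -> miss, frames {R,U}
pos 3: R -> hit
pos 4: M -> miss, frames {R,U,M}
pos 5: R -> hit
pos 6: E -> miss, frames {R,U,M,E}
pos 7: R -> hit
pos 8: U -> hit
pos 9: E -> hit
pos 10: X -> miss, evict M, frames {R,U,E,X}
pos 11: U -> hit
pos 12: E -> hit
pos 13: U -> hit
pos 14: M -> miss, evict X, frames {R,U,E,M}
At position 14, page X is evicted.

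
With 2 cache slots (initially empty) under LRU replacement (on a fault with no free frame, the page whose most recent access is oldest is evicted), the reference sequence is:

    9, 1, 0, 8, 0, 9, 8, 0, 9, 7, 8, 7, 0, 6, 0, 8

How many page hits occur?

9 → miss, frames [9]
1 → miss, frames [9, 1]
0 → miss, evict 9, frames [1, 0]
8 → miss, evict 1, frames [0, 8]
0 → hit
9 → miss, evict 8, frames [0, 9]
8 → miss, evict 0, frames [9, 8]
0 → miss, evict 9, frames [8, 0]
9 → miss, evict 8, frames [0, 9]
7 → miss, evict 0, frames [9, 7]
8 → miss, evict 9, frames [7, 8]
7 → hit
0 → miss, evict 8, frames [7, 0]
6 → miss, evict 7, frames [0, 6]
0 → hit
8 → miss, evict 6, frames [0, 8]
Hits: 3.

3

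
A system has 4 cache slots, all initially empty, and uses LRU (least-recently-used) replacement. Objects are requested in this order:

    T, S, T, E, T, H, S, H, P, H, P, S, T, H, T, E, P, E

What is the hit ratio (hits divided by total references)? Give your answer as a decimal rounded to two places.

T -> miss, frames {T}
S -> miss, frames {T,S}
T -> hit
E -> miss, frames {S,T,E}
T -> hit
H -> miss, frames {S,E,T,H}
S -> hit
H -> hit
P -> miss, evict E, frames {T,S,H,P}
H -> hit
P -> hit
S -> hit
T -> hit
H -> hit
T -> hit
E -> miss, evict P, frames {S,H,T,E}
P -> miss, evict S, frames {H,T,E,P}
E -> hit
Hits: 11 of 18 references → 11/18 = 0.6111.

0.61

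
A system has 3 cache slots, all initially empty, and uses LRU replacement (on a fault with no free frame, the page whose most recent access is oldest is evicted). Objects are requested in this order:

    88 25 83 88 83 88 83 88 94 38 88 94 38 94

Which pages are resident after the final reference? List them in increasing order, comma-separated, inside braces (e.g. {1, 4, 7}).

{38, 88, 94}

88 → miss, frames [88]
25 → miss, frames [88, 25]
83 → miss, frames [88, 25, 83]
88 → hit
83 → hit
88 → hit
83 → hit
88 → hit
94 → miss, evict 25, frames [83, 88, 94]
38 → miss, evict 83, frames [88, 94, 38]
88 → hit
94 → hit
38 → hit
94 → hit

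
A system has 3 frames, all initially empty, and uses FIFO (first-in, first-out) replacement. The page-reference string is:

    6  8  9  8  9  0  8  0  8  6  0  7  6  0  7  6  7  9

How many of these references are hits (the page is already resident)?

11

6 → miss, frames {6}
8 → miss, frames {6,8}
9 → miss, frames {6,8,9}
8 → hit
9 → hit
0 → miss, evict 6, frames {8,9,0}
8 → hit
0 → hit
8 → hit
6 → miss, evict 8, frames {9,0,6}
0 → hit
7 → miss, evict 9, frames {0,6,7}
6 → hit
0 → hit
7 → hit
6 → hit
7 → hit
9 → miss, evict 0, frames {6,7,9}
Hits: 11.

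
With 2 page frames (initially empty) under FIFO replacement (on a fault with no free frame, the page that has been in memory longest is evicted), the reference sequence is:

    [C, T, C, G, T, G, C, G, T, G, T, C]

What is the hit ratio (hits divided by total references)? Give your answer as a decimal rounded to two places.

C: fault, frames [C]
T: fault, frames [C, T]
C: hit
G: fault, evict C, frames [T, G]
T: hit
G: hit
C: fault, evict T, frames [G, C]
G: hit
T: fault, evict G, frames [C, T]
G: fault, evict C, frames [T, G]
T: hit
C: fault, evict T, frames [G, C]
Hits: 5 of 12 references → 5/12 = 0.4167.

0.42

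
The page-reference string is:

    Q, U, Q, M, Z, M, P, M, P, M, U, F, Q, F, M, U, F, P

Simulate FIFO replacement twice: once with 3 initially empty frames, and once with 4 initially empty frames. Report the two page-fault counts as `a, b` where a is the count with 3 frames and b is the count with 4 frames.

12, 10

3 frames: F F . F F . F . . . F F F . F F F F → 12 faults.
4 frames: F F . F F . F . . . . F F . F F . F → 10 faults.
10 < 12: adding a frame reduced faults, as is typical.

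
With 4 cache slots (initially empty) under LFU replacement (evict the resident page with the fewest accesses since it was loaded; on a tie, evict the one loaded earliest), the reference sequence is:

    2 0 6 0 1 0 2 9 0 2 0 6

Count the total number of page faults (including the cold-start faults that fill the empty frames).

6

2: fault, frames (2)
0: fault, frames (2 0)
6: fault, frames (2 0 6)
0: hit
1: fault, frames (2 0 6 1)
0: hit
2: hit
9: fault, evict 6, frames (2 0 1 9)
0: hit
2: hit
0: hit
6: fault, evict 1, frames (2 0 9 6)
Page faults: 6.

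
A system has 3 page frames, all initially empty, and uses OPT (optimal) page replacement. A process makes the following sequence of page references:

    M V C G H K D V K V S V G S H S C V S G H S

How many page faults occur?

13

M → miss, frames {M}
V → miss, frames {M,V}
C → miss, frames {M,V,C}
G → miss, evict M, frames {V,C,G}
H → miss, evict C, frames {V,G,H}
K → miss, evict H, frames {V,G,K}
D → miss, evict G, frames {V,K,D}
V → hit
K → hit
V → hit
S → miss, evict D, frames {V,K,S}
V → hit
G → miss, evict K, frames {V,S,G}
S → hit
H → miss, evict G, frames {V,S,H}
S → hit
C → miss, evict H, frames {V,S,C}
V → hit
S → hit
G → miss, evict C, frames {V,S,G}
H → miss, evict G, frames {V,S,H}
S → hit
Page faults: 13.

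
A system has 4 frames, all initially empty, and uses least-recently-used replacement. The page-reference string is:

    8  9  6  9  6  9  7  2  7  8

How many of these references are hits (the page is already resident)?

8 → fault, frames [8]
9 → fault, frames [8, 9]
6 → fault, frames [8, 9, 6]
9 → hit
6 → hit
9 → hit
7 → fault, frames [8, 6, 9, 7]
2 → fault, evict 8, frames [6, 9, 7, 2]
7 → hit
8 → fault, evict 6, frames [9, 2, 7, 8]
Hits: 4.

4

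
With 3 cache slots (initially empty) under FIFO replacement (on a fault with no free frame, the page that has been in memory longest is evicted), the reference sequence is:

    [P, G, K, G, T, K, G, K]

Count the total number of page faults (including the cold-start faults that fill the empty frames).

4

P: fault, frames [P]
G: fault, frames [P, G]
K: fault, frames [P, G, K]
G: hit
T: fault, evict P, frames [G, K, T]
K: hit
G: hit
K: hit
Page faults: 4.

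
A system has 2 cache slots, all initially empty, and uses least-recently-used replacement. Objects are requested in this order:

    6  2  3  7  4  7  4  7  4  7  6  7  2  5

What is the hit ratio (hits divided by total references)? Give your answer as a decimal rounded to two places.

0.43

6 → miss, frames [6]
2 → miss, frames [6, 2]
3 → miss, evict 6, frames [2, 3]
7 → miss, evict 2, frames [3, 7]
4 → miss, evict 3, frames [7, 4]
7 → hit
4 → hit
7 → hit
4 → hit
7 → hit
6 → miss, evict 4, frames [7, 6]
7 → hit
2 → miss, evict 6, frames [7, 2]
5 → miss, evict 7, frames [2, 5]
Hits: 6 of 14 references → 6/14 = 0.4286.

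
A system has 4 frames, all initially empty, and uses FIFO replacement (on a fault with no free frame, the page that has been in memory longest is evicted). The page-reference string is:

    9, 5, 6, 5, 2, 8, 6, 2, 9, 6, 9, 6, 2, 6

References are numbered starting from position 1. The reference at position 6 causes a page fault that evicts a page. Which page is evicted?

9

pos 1: 9: fault, frames (9)
pos 2: 5: fault, frames (9 5)
pos 3: 6: fault, frames (9 5 6)
pos 4: 5: hit
pos 5: 2: fault, frames (9 5 6 2)
pos 6: 8: fault, evict 9, frames (5 6 2 8)
At position 6, page 9 is evicted.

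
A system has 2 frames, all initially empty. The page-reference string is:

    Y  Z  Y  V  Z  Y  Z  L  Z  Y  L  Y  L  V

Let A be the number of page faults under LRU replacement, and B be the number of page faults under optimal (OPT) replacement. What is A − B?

2

Under LRU: F F . F F F . F . F F . . F → 9 faults.
Under OPT: F F . F . F . F . F . . . F → 7 faults.
A − B = 9 − 7 = 2.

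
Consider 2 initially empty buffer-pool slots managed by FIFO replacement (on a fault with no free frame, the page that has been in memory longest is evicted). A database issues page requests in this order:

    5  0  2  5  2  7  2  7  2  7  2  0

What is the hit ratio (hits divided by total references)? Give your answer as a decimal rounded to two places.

0.42

5: miss, frames {5}
0: miss, frames {5,0}
2: miss, evict 5, frames {0,2}
5: miss, evict 0, frames {2,5}
2: hit
7: miss, evict 2, frames {5,7}
2: miss, evict 5, frames {7,2}
7: hit
2: hit
7: hit
2: hit
0: miss, evict 7, frames {2,0}
Hits: 5 of 12 references → 5/12 = 0.4167.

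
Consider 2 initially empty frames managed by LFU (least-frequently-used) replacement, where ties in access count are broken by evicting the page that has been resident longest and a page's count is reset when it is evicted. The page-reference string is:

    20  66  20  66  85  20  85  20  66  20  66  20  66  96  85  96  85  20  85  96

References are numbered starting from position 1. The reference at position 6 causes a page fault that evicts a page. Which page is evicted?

85

pos 1: 20 -> miss, frames {20}
pos 2: 66 -> miss, frames {20,66}
pos 3: 20 -> hit
pos 4: 66 -> hit
pos 5: 85 -> miss, evict 20, frames {66,85}
pos 6: 20 -> miss, evict 85, frames {66,20}
At position 6, page 85 is evicted.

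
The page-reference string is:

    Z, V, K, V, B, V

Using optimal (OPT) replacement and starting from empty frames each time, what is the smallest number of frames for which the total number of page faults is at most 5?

f=1: 6 faults
f=2: 4 faults
f=3: 4 faults
f=4: 4 faults
Smallest f with faults ≤ 5 is 2.

2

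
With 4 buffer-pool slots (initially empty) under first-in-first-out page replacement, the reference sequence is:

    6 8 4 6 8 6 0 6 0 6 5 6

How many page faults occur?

6: miss, frames [6]
8: miss, frames [6, 8]
4: miss, frames [6, 8, 4]
6: hit
8: hit
6: hit
0: miss, frames [6, 8, 4, 0]
6: hit
0: hit
6: hit
5: miss, evict 6, frames [8, 4, 0, 5]
6: miss, evict 8, frames [4, 0, 5, 6]
Page faults: 6.

6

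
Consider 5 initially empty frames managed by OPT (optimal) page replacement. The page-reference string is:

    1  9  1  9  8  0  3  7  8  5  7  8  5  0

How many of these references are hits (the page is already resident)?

1 -> fault, frames (1)
9 -> fault, frames (1 9)
1 -> hit
9 -> hit
8 -> fault, frames (1 9 8)
0 -> fault, frames (1 9 8 0)
3 -> fault, frames (1 9 8 0 3)
7 -> fault, evict 3, frames (1 9 8 0 7)
8 -> hit
5 -> fault, evict 9, frames (1 8 0 7 5)
7 -> hit
8 -> hit
5 -> hit
0 -> hit
Hits: 7.

7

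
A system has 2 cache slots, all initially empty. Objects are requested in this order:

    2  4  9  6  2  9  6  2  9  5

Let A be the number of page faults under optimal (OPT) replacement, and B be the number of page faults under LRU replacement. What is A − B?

Under OPT: F F F F . F . F . F → 7 faults.
Under LRU: F F F F F F F F F F → 10 faults.
A − B = 7 − 10 = -3.

-3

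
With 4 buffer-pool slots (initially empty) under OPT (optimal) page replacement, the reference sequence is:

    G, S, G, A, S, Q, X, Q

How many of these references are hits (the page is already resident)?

G -> miss, frames [G]
S -> miss, frames [G, S]
G -> hit
A -> miss, frames [G, S, A]
S -> hit
Q -> miss, frames [G, S, A, Q]
X -> miss, evict A, frames [G, S, Q, X]
Q -> hit
Hits: 3.

3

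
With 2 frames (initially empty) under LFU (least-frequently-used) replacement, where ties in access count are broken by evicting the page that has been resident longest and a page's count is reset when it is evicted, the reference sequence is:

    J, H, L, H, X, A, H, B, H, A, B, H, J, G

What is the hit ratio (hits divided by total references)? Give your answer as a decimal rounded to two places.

0.29

J -> fault, frames [J]
H -> fault, frames [J, H]
L -> fault, evict J, frames [H, L]
H -> hit
X -> fault, evict L, frames [H, X]
A -> fault, evict X, frames [H, A]
H -> hit
B -> fault, evict A, frames [H, B]
H -> hit
A -> fault, evict B, frames [H, A]
B -> fault, evict A, frames [H, B]
H -> hit
J -> fault, evict B, frames [H, J]
G -> fault, evict J, frames [H, G]
Hits: 4 of 14 references → 4/14 = 0.2857.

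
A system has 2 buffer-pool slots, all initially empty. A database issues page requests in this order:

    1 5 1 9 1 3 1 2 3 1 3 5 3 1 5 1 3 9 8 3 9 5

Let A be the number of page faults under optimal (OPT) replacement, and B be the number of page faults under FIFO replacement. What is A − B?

-3

Under OPT: F F . F . F . F . F . F . F . . F F F . F F → 13 faults.
Under FIFO: F F . F F F . F . F F F . F . . F F F F F F → 16 faults.
A − B = 13 − 16 = -3.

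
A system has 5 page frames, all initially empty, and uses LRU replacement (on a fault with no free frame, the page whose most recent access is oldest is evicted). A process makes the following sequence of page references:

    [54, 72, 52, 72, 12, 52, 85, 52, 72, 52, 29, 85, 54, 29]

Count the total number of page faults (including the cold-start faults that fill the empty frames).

54 → miss, frames [54]
72 → miss, frames [54, 72]
52 → miss, frames [54, 72, 52]
72 → hit
12 → miss, frames [54, 52, 72, 12]
52 → hit
85 → miss, frames [54, 72, 12, 52, 85]
52 → hit
72 → hit
52 → hit
29 → miss, evict 54, frames [12, 85, 72, 52, 29]
85 → hit
54 → miss, evict 12, frames [72, 52, 29, 85, 54]
29 → hit
Page faults: 7.

7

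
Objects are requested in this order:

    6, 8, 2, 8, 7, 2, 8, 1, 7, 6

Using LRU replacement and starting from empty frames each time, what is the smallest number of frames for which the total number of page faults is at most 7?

f=1: 10 faults
f=2: 9 faults
f=3: 7 faults
f=4: 6 faults
f=5: 5 faults
Smallest f with faults ≤ 7 is 3.

3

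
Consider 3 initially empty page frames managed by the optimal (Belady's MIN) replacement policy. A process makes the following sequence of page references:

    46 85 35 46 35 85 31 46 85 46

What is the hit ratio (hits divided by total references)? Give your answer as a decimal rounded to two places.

46 -> fault, frames (46)
85 -> fault, frames (46 85)
35 -> fault, frames (46 85 35)
46 -> hit
35 -> hit
85 -> hit
31 -> fault, evict 35, frames (46 85 31)
46 -> hit
85 -> hit
46 -> hit
Hits: 6 of 10 references → 6/10 = 0.6000.

0.60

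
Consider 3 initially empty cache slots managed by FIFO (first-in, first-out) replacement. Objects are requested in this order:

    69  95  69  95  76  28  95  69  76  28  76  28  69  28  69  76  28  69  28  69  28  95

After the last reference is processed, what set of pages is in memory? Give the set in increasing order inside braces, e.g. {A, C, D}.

{28, 69, 95}

69: miss, frames (69)
95: miss, frames (69 95)
69: hit
95: hit
76: miss, frames (69 95 76)
28: miss, evict 69, frames (95 76 28)
95: hit
69: miss, evict 95, frames (76 28 69)
76: hit
28: hit
76: hit
28: hit
69: hit
28: hit
69: hit
76: hit
28: hit
69: hit
28: hit
69: hit
28: hit
95: miss, evict 76, frames (28 69 95)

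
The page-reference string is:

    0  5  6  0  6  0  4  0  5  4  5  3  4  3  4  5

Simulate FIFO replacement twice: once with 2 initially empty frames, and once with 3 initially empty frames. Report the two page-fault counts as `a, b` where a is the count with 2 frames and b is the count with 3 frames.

9, 8

2 frames: F F F F . . F . F . . F F . . F → 9 faults.
3 frames: F F F . . . F F F . . F F . . . → 8 faults.
8 < 9: adding a frame reduced faults, as is typical.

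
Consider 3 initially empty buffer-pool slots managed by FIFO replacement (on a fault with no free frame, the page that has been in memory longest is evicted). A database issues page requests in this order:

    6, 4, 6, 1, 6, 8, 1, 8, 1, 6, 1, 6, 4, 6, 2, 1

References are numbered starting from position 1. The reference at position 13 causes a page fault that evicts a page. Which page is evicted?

pos 1: 6 → fault, frames (6)
pos 2: 4 → fault, frames (6 4)
pos 3: 6 → hit
pos 4: 1 → fault, frames (6 4 1)
pos 5: 6 → hit
pos 6: 8 → fault, evict 6, frames (4 1 8)
pos 7: 1 → hit
pos 8: 8 → hit
pos 9: 1 → hit
pos 10: 6 → fault, evict 4, frames (1 8 6)
pos 11: 1 → hit
pos 12: 6 → hit
pos 13: 4 → fault, evict 1, frames (8 6 4)
At position 13, page 1 is evicted.

1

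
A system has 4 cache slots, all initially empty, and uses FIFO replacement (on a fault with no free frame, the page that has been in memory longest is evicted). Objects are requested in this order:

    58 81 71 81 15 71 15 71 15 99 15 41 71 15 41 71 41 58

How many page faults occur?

58: fault, frames [58]
81: fault, frames [58, 81]
71: fault, frames [58, 81, 71]
81: hit
15: fault, frames [58, 81, 71, 15]
71: hit
15: hit
71: hit
15: hit
99: fault, evict 58, frames [81, 71, 15, 99]
15: hit
41: fault, evict 81, frames [71, 15, 99, 41]
71: hit
15: hit
41: hit
71: hit
41: hit
58: fault, evict 71, frames [15, 99, 41, 58]
Page faults: 7.

7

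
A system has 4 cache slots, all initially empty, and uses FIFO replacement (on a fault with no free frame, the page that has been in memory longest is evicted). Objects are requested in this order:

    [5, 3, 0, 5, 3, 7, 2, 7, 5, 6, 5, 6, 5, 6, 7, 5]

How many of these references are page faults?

7

5 -> miss, frames [5]
3 -> miss, frames [5, 3]
0 -> miss, frames [5, 3, 0]
5 -> hit
3 -> hit
7 -> miss, frames [5, 3, 0, 7]
2 -> miss, evict 5, frames [3, 0, 7, 2]
7 -> hit
5 -> miss, evict 3, frames [0, 7, 2, 5]
6 -> miss, evict 0, frames [7, 2, 5, 6]
5 -> hit
6 -> hit
5 -> hit
6 -> hit
7 -> hit
5 -> hit
Page faults: 7.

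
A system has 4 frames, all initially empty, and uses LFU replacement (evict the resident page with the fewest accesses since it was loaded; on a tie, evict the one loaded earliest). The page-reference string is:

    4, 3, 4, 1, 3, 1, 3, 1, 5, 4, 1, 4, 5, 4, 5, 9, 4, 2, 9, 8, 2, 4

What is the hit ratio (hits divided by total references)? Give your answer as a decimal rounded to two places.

0.59

4: miss, frames [4]
3: miss, frames [4, 3]
4: hit
1: miss, frames [4, 3, 1]
3: hit
1: hit
3: hit
1: hit
5: miss, frames [4, 3, 1, 5]
4: hit
1: hit
4: hit
5: hit
4: hit
5: hit
9: miss, evict 3, frames [4, 1, 5, 9]
4: hit
2: miss, evict 9, frames [4, 1, 5, 2]
9: miss, evict 2, frames [4, 1, 5, 9]
8: miss, evict 9, frames [4, 1, 5, 8]
2: miss, evict 8, frames [4, 1, 5, 2]
4: hit
Hits: 13 of 22 references → 13/22 = 0.5909.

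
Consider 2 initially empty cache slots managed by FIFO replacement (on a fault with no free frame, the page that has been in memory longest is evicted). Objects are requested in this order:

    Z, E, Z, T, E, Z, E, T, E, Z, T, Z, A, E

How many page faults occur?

9

Z → miss, frames [Z]
E → miss, frames [Z, E]
Z → hit
T → miss, evict Z, frames [E, T]
E → hit
Z → miss, evict E, frames [T, Z]
E → miss, evict T, frames [Z, E]
T → miss, evict Z, frames [E, T]
E → hit
Z → miss, evict E, frames [T, Z]
T → hit
Z → hit
A → miss, evict T, frames [Z, A]
E → miss, evict Z, frames [A, E]
Page faults: 9.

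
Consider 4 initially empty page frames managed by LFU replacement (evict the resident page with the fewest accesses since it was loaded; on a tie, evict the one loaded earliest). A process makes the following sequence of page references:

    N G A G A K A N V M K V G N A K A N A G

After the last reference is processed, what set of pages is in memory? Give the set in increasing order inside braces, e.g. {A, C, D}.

N: fault, frames [N]
G: fault, frames [N, G]
A: fault, frames [N, G, A]
G: hit
A: hit
K: fault, frames [N, G, A, K]
A: hit
N: hit
V: fault, evict K, frames [N, G, A, V]
M: fault, evict V, frames [N, G, A, M]
K: fault, evict M, frames [N, G, A, K]
V: fault, evict K, frames [N, G, A, V]
G: hit
N: hit
A: hit
K: fault, evict V, frames [N, G, A, K]
A: hit
N: hit
A: hit
G: hit

{A, G, K, N}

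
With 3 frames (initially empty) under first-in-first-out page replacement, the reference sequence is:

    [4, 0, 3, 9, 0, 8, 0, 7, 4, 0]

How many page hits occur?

4 → miss, frames [4]
0 → miss, frames [4, 0]
3 → miss, frames [4, 0, 3]
9 → miss, evict 4, frames [0, 3, 9]
0 → hit
8 → miss, evict 0, frames [3, 9, 8]
0 → miss, evict 3, frames [9, 8, 0]
7 → miss, evict 9, frames [8, 0, 7]
4 → miss, evict 8, frames [0, 7, 4]
0 → hit
Hits: 2.

2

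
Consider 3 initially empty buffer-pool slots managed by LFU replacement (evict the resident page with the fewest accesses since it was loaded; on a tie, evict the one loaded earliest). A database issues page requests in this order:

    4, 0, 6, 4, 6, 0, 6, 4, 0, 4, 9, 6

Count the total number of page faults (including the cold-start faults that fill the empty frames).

4 -> fault, frames {4}
0 -> fault, frames {4,0}
6 -> fault, frames {4,0,6}
4 -> hit
6 -> hit
0 -> hit
6 -> hit
4 -> hit
0 -> hit
4 -> hit
9 -> fault, evict 0, frames {4,6,9}
6 -> hit
Page faults: 4.

4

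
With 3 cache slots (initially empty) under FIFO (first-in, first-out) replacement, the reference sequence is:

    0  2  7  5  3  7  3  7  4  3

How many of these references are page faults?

0 -> miss, frames (0)
2 -> miss, frames (0 2)
7 -> miss, frames (0 2 7)
5 -> miss, evict 0, frames (2 7 5)
3 -> miss, evict 2, frames (7 5 3)
7 -> hit
3 -> hit
7 -> hit
4 -> miss, evict 7, frames (5 3 4)
3 -> hit
Page faults: 6.

6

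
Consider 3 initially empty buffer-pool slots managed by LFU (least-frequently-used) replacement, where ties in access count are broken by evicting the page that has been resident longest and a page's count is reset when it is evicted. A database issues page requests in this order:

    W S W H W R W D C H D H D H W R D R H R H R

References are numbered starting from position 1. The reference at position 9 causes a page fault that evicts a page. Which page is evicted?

R

pos 1: W -> fault, frames [W]
pos 2: S -> fault, frames [W, S]
pos 3: W -> hit
pos 4: H -> fault, frames [W, S, H]
pos 5: W -> hit
pos 6: R -> fault, evict S, frames [W, H, R]
pos 7: W -> hit
pos 8: D -> fault, evict H, frames [W, R, D]
pos 9: C -> fault, evict R, frames [W, D, C]
At position 9, page R is evicted.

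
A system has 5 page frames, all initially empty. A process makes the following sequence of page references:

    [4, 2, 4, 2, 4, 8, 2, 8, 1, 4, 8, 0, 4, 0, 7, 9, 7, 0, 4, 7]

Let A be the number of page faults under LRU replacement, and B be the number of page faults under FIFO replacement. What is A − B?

-1

Under LRU: F F . . . F . . F . . F . . F F . . . . → 7 faults.
Under FIFO: F F . . . F . . F . . F . . F F . . F . → 8 faults.
A − B = 7 − 8 = -1.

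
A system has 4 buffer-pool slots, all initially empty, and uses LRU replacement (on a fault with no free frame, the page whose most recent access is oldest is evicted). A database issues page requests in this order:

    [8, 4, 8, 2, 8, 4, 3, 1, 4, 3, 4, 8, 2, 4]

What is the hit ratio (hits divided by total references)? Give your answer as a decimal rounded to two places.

0.57

8 → fault, frames {8}
4 → fault, frames {8,4}
8 → hit
2 → fault, frames {4,8,2}
8 → hit
4 → hit
3 → fault, frames {2,8,4,3}
1 → fault, evict 2, frames {8,4,3,1}
4 → hit
3 → hit
4 → hit
8 → hit
2 → fault, evict 1, frames {3,4,8,2}
4 → hit
Hits: 8 of 14 references → 8/14 = 0.5714.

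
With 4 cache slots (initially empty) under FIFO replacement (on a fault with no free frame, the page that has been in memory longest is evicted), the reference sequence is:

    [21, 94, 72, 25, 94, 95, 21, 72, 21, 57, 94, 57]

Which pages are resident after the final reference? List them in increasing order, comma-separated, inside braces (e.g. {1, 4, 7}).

{21, 57, 94, 95}

21 → miss, frames [21]
94 → miss, frames [21, 94]
72 → miss, frames [21, 94, 72]
25 → miss, frames [21, 94, 72, 25]
94 → hit
95 → miss, evict 21, frames [94, 72, 25, 95]
21 → miss, evict 94, frames [72, 25, 95, 21]
72 → hit
21 → hit
57 → miss, evict 72, frames [25, 95, 21, 57]
94 → miss, evict 25, frames [95, 21, 57, 94]
57 → hit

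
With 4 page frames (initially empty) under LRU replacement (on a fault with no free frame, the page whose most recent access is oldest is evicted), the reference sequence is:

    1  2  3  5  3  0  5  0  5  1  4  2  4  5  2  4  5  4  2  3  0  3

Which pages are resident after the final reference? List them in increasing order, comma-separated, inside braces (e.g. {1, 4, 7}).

1: fault, frames {1}
2: fault, frames {1,2}
3: fault, frames {1,2,3}
5: fault, frames {1,2,3,5}
3: hit
0: fault, evict 1, frames {2,5,3,0}
5: hit
0: hit
5: hit
1: fault, evict 2, frames {3,0,5,1}
4: fault, evict 3, frames {0,5,1,4}
2: fault, evict 0, frames {5,1,4,2}
4: hit
5: hit
2: hit
4: hit
5: hit
4: hit
2: hit
3: fault, evict 1, frames {5,4,2,3}
0: fault, evict 5, frames {4,2,3,0}
3: hit

{0, 2, 3, 4}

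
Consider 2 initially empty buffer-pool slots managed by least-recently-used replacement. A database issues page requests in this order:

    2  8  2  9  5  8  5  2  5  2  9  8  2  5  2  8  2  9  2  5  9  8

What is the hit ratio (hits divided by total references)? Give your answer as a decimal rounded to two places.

2 → fault, frames {2}
8 → fault, frames {2,8}
2 → hit
9 → fault, evict 8, frames {2,9}
5 → fault, evict 2, frames {9,5}
8 → fault, evict 9, frames {5,8}
5 → hit
2 → fault, evict 8, frames {5,2}
5 → hit
2 → hit
9 → fault, evict 5, frames {2,9}
8 → fault, evict 2, frames {9,8}
2 → fault, evict 9, frames {8,2}
5 → fault, evict 8, frames {2,5}
2 → hit
8 → fault, evict 5, frames {2,8}
2 → hit
9 → fault, evict 8, frames {2,9}
2 → hit
5 → fault, evict 9, frames {2,5}
9 → fault, evict 2, frames {5,9}
8 → fault, evict 5, frames {9,8}
Hits: 7 of 22 references → 7/22 = 0.3182.

0.32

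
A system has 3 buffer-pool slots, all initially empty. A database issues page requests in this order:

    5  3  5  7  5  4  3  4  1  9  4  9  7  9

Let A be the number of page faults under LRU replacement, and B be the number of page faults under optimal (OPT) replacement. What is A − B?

2

Under LRU: F F . F . F F . F F . . F . → 8 faults.
Under OPT: F F . F . F . . F F . . . . → 6 faults.
A − B = 8 − 6 = 2.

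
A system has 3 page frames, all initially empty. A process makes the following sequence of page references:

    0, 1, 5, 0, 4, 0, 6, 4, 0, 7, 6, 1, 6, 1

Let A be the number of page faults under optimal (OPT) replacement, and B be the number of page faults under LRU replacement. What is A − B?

-1

Under OPT: F F F . F . F . . F . F . . → 7 faults.
Under LRU: F F F . F . F . . F F F . . → 8 faults.
A − B = 7 − 8 = -1.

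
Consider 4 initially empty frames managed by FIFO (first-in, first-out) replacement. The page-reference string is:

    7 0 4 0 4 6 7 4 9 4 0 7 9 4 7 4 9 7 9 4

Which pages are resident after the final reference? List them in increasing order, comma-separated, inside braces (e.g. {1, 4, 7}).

{4, 6, 7, 9}

7 → fault, frames [7]
0 → fault, frames [7, 0]
4 → fault, frames [7, 0, 4]
0 → hit
4 → hit
6 → fault, frames [7, 0, 4, 6]
7 → hit
4 → hit
9 → fault, evict 7, frames [0, 4, 6, 9]
4 → hit
0 → hit
7 → fault, evict 0, frames [4, 6, 9, 7]
9 → hit
4 → hit
7 → hit
4 → hit
9 → hit
7 → hit
9 → hit
4 → hit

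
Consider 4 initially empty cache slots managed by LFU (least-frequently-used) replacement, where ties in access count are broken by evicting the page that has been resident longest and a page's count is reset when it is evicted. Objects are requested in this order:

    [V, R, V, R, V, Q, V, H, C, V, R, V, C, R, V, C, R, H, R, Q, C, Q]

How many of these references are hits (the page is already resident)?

16

V -> fault, frames {V}
R -> fault, frames {V,R}
V -> hit
R -> hit
V -> hit
Q -> fault, frames {V,R,Q}
V -> hit
H -> fault, frames {V,R,Q,H}
C -> fault, evict Q, frames {V,R,H,C}
V -> hit
R -> hit
V -> hit
C -> hit
R -> hit
V -> hit
C -> hit
R -> hit
H -> hit
R -> hit
Q -> fault, evict H, frames {V,R,C,Q}
C -> hit
Q -> hit
Hits: 16.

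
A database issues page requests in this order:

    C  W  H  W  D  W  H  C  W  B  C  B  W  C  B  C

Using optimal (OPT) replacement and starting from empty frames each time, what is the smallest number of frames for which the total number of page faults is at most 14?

f=1: 16 faults
f=2: 9 faults
f=3: 6 faults
f=4: 5 faults
f=5: 5 faults
Smallest f with faults ≤ 14 is 2.

2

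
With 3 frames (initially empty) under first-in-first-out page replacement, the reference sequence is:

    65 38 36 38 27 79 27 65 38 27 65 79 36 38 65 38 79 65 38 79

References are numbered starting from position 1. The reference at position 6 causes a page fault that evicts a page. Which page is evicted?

38

pos 1: 65: miss, frames [65]
pos 2: 38: miss, frames [65, 38]
pos 3: 36: miss, frames [65, 38, 36]
pos 4: 38: hit
pos 5: 27: miss, evict 65, frames [38, 36, 27]
pos 6: 79: miss, evict 38, frames [36, 27, 79]
At position 6, page 38 is evicted.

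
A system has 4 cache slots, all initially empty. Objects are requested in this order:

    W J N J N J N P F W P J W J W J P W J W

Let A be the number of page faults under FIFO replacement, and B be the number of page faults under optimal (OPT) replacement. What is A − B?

2

Under FIFO: F F F . . . . F F F . F . . . . . . . . → 7 faults.
Under OPT: F F F . . . . F F . . . . . . . . . . . → 5 faults.
A − B = 7 − 5 = 2.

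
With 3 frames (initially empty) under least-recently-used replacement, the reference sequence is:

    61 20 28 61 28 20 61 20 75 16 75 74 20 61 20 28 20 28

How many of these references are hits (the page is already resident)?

9

61 -> fault, frames (61)
20 -> fault, frames (61 20)
28 -> fault, frames (61 20 28)
61 -> hit
28 -> hit
20 -> hit
61 -> hit
20 -> hit
75 -> fault, evict 28, frames (61 20 75)
16 -> fault, evict 61, frames (20 75 16)
75 -> hit
74 -> fault, evict 20, frames (16 75 74)
20 -> fault, evict 16, frames (75 74 20)
61 -> fault, evict 75, frames (74 20 61)
20 -> hit
28 -> fault, evict 74, frames (61 20 28)
20 -> hit
28 -> hit
Hits: 9.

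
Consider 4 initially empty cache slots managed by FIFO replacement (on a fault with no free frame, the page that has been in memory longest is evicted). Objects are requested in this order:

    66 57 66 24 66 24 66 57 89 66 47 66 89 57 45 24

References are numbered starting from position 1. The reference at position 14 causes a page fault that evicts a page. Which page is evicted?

pos 1: 66 -> miss, frames [66]
pos 2: 57 -> miss, frames [66, 57]
pos 3: 66 -> hit
pos 4: 24 -> miss, frames [66, 57, 24]
pos 5: 66 -> hit
pos 6: 24 -> hit
pos 7: 66 -> hit
pos 8: 57 -> hit
pos 9: 89 -> miss, frames [66, 57, 24, 89]
pos 10: 66 -> hit
pos 11: 47 -> miss, evict 66, frames [57, 24, 89, 47]
pos 12: 66 -> miss, evict 57, frames [24, 89, 47, 66]
pos 13: 89 -> hit
pos 14: 57 -> miss, evict 24, frames [89, 47, 66, 57]
At position 14, page 24 is evicted.

24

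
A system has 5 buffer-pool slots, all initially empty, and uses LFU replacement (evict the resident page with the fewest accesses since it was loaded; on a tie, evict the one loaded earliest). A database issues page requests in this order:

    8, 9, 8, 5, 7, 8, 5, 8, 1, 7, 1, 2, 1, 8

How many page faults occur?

6

8: miss, frames [8]
9: miss, frames [8, 9]
8: hit
5: miss, frames [8, 9, 5]
7: miss, frames [8, 9, 5, 7]
8: hit
5: hit
8: hit
1: miss, frames [8, 9, 5, 7, 1]
7: hit
1: hit
2: miss, evict 9, frames [8, 5, 7, 1, 2]
1: hit
8: hit
Page faults: 6.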